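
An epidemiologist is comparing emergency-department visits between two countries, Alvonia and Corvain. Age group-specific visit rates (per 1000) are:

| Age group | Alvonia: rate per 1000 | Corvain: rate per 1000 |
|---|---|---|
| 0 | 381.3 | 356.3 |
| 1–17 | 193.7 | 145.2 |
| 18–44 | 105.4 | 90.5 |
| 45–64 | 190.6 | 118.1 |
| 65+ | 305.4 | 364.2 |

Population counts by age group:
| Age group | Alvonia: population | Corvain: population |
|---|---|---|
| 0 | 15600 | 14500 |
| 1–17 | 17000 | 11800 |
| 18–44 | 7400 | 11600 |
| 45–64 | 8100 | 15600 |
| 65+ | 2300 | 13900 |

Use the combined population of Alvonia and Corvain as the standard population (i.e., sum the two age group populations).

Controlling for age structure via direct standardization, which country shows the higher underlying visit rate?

Alvonia

Combined standard total = 117800; weights = 0.2555, 0.2445, 0.1613, 0.2012, 0.1375.
Alvonia: 0.2555×381.3 + 0.2445×193.7 + 0.1613×105.4 + 0.2012×190.6 + 0.1375×305.4 = 242.1306 per 1000.
Corvain: 0.2555×356.3 + 0.2445×145.2 + 0.1613×90.5 + 0.2012×118.1 + 0.1375×364.2 = 214.9822 per 1000.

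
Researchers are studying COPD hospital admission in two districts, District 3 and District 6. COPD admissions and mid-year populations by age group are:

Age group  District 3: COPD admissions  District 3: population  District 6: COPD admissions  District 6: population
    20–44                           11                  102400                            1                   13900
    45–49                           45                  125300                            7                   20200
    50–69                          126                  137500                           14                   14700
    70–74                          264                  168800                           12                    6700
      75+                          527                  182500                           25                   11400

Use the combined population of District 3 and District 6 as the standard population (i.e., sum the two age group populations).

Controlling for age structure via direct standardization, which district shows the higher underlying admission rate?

Age-specific rates per 10000 for District 3: 1.07, 3.59, 9.16, 15.64, 28.88.
For District 6: 0.72, 3.47, 9.52, 17.91, 21.93.
Combined standard total = 783400; weights = 0.1485, 0.1857, 0.1943, 0.2240, 0.2475.
District 3: 0.1485×1.07 + 0.1857×3.59 + 0.1943×9.16 + 0.2240×15.64 + 0.2475×28.88 = 13.2578 per 10000.
District 6: 0.1485×0.72 + 0.1857×3.47 + 0.1943×9.52 + 0.2240×17.91 + 0.2475×21.93 = 12.0409 per 10000.

District 3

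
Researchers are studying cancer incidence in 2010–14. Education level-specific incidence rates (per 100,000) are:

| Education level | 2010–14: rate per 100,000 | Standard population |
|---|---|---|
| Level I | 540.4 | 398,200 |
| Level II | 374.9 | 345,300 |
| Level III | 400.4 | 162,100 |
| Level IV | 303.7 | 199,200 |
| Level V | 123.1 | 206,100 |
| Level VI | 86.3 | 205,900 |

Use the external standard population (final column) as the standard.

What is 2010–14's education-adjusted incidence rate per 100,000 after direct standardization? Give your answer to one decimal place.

338.3

Standard total = 1,516,800; weights = 0.2625, 0.2277, 0.1069, 0.1313, 0.1359, 0.1357.
Standardized rate: 0.2625×540.4 + 0.2277×374.9 + 0.1069×400.4 + 0.1313×303.7 + 0.1359×123.1 + 0.1357×86.3 = 338.3322 per 100,000.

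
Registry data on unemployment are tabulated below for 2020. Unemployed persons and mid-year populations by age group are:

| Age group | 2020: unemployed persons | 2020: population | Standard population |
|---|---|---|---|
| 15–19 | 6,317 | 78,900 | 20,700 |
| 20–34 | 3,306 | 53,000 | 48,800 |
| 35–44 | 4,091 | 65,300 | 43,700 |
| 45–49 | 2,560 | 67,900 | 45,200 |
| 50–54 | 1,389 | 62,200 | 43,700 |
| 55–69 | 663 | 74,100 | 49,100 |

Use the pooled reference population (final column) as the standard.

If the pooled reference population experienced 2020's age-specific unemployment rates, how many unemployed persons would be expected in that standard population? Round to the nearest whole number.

10558

Age-specific rates per 1,000 for 2020: 80.063, 62.377, 62.649, 37.703, 22.331, 8.947.
Expected unemployed persons = Σ (standard pop × age-specific rate ÷ 1,000)
= 20,700×80.063/1,000 + 48,800×62.377/1,000 + 43,700×62.649/1,000 + 45,200×37.703/1,000 + 43,700×22.331/1,000 + 49,100×8.947/1,000
= 1657.31 + 3044.02 + 2737.77 + 1704.15 + 975.87 + 439.32 = 10558.44.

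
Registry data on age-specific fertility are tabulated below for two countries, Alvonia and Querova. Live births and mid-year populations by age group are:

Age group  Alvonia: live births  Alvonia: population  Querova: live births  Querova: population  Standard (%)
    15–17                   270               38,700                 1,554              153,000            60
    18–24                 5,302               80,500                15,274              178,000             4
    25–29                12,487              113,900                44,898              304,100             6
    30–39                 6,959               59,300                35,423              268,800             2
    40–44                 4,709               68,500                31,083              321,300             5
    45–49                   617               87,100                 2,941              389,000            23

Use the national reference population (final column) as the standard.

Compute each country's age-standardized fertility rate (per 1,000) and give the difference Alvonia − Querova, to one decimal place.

Age-specific rates per 1,000 for Alvonia: 6.977, 65.863, 109.631, 117.352, 68.745, 7.084.
For Querova: 10.157, 85.809, 147.642, 131.782, 96.741, 7.560.
Standard weights: 0.60, 0.04, 0.06, 0.02, 0.05, 0.23.
Alvonia: 0.6000×6.977 + 0.0400×65.863 + 0.0600×109.631 + 0.0200×117.352 + 0.0500×68.745 + 0.2300×7.084 = 20.8120 per 1,000.
Querova: 0.6000×10.157 + 0.0400×85.809 + 0.0600×147.642 + 0.0200×131.782 + 0.0500×96.741 + 0.2300×7.560 = 27.5966 per 1,000.
Difference = 20.8120 − 27.5966 = -6.7846.

-6.8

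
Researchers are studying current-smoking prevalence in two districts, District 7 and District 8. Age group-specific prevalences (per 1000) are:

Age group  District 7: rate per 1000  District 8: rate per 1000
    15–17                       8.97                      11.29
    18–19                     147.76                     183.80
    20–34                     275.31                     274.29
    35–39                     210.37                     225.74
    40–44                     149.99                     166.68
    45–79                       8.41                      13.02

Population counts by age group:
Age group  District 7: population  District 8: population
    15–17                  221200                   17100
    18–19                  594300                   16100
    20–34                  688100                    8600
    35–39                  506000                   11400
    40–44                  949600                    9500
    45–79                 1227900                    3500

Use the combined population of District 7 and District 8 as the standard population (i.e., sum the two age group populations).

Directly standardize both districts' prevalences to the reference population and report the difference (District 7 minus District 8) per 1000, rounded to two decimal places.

-12.10

Combined standard total = 4253300; weights = 0.0560, 0.1435, 0.1638, 0.1216, 0.2255, 0.2895.
District 7: 0.0560×8.97 + 0.1435×147.76 + 0.1638×275.31 + 0.1216×210.37 + 0.2255×149.99 + 0.2895×8.41 = 128.6520 per 1000.
District 8: 0.0560×11.29 + 0.1435×183.80 + 0.1638×274.29 + 0.1216×225.74 + 0.2255×166.68 + 0.2895×13.02 = 140.7550 per 1000.
Difference = 128.6520 − 140.7550 = -12.1030.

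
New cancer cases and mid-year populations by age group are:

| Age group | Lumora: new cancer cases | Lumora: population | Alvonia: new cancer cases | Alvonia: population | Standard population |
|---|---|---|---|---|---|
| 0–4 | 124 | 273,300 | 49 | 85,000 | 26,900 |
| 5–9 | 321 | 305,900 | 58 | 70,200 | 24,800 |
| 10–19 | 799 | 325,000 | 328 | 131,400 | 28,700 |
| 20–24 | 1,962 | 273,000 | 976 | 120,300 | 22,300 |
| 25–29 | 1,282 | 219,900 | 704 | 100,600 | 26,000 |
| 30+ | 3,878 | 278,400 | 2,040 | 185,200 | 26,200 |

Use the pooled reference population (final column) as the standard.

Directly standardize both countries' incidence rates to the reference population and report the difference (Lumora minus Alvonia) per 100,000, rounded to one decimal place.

Age-specific rates per 100,000 for Lumora: 45.37, 104.94, 245.85, 718.68, 582.99, 1392.96.
For Alvonia: 57.65, 82.62, 249.62, 811.31, 699.80, 1101.51.
Standard total = 154,900; weights = 0.1737, 0.1601, 0.1853, 0.1440, 0.1679, 0.1691.
Lumora: 0.1737×45.37 + 0.1601×104.94 + 0.1853×245.85 + 0.1440×718.68 + 0.1679×582.99 + 0.1691×1392.96 = 507.1571 per 100,000.
Alvonia: 0.1737×57.65 + 0.1601×82.62 + 0.1853×249.62 + 0.1440×811.31 + 0.1679×699.80 + 0.1691×1101.51 = 490.0603 per 100,000.
Difference = 507.1571 − 490.0603 = 17.0968.

17.1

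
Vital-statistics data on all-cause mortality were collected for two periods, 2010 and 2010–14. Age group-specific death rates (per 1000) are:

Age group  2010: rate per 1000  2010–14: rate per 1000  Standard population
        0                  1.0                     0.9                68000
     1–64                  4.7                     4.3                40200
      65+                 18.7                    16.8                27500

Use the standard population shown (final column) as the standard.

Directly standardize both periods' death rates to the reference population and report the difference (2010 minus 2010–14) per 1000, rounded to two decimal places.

0.55

Standard total = 135700; weights = 0.5011, 0.2962, 0.2027.
2010: 0.5011×1.0 + 0.2962×4.7 + 0.2027×18.7 = 5.6831 per 1000.
2010–14: 0.5011×0.9 + 0.2962×4.3 + 0.2027×16.8 = 5.1294 per 1000.
Difference = 5.6831 − 5.1294 = 0.5536.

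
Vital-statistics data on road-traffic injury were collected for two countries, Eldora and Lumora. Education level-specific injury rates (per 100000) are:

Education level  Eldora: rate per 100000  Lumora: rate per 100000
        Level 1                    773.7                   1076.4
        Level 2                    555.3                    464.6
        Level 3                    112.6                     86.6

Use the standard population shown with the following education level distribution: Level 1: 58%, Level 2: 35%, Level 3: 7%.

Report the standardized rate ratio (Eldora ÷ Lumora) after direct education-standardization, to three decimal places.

0.821

Standard weights: 0.58, 0.35, 0.07.
Eldora: 0.5800×773.7 + 0.3500×555.3 + 0.0700×112.6 = 650.9830 per 100000.
Lumora: 0.5800×1076.4 + 0.3500×464.6 + 0.0700×86.6 = 792.9840 per 100000.
Ratio = 650.9830 ÷ 792.9840 = 0.82093.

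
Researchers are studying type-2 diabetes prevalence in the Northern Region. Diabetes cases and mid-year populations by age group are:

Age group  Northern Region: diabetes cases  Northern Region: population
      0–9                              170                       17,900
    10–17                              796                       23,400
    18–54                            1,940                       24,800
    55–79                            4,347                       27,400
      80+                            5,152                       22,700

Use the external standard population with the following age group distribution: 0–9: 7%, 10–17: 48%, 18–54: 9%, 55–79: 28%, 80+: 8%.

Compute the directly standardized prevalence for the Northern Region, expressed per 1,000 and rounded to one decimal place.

86.6

Age-specific rates per 1,000 for the Northern Region: 9.497, 34.017, 78.226, 158.650, 226.960.
Standard weights: 0.07, 0.48, 0.09, 0.28, 0.08.
Standardized rate: 0.0700×9.497 + 0.4800×34.017 + 0.0900×78.226 + 0.2800×158.650 + 0.0800×226.960 = 86.6121 per 1,000.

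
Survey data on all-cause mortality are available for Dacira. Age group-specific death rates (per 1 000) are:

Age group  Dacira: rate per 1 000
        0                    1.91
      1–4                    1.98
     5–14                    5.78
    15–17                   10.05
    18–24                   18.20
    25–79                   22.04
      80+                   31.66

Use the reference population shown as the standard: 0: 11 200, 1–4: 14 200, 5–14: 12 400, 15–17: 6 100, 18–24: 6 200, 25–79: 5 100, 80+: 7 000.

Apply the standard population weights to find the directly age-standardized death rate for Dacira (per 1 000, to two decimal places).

10.12

Standard total = 62 200; weights = 0.1801, 0.2283, 0.1994, 0.0981, 0.0997, 0.0820, 0.1125.
Standardized rate: 0.1801×1.91 + 0.2283×1.98 + 0.1994×5.78 + 0.0981×10.05 + 0.0997×18.20 + 0.0820×22.04 + 0.1125×31.66 = 10.1182 per 1 000.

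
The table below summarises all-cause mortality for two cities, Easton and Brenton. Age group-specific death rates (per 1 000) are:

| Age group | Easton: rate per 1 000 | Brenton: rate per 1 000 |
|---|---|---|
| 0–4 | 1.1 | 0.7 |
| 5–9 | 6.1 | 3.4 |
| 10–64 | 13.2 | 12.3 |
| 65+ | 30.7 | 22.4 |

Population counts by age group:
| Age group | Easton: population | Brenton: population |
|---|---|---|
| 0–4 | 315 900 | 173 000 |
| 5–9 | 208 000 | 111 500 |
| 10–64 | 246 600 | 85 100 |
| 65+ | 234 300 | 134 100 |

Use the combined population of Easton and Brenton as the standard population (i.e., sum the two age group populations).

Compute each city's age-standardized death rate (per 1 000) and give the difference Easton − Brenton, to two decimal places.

Combined standard total = 1 508 500; weights = 0.3241, 0.2118, 0.2199, 0.2442.
Easton: 0.3241×1.1 + 0.2118×6.1 + 0.2199×13.2 + 0.2442×30.7 = 12.0484 per 1 000.
Brenton: 0.3241×0.7 + 0.2118×3.4 + 0.2199×12.3 + 0.2442×22.4 = 9.1220 per 1 000.
Difference = 12.0484 − 9.1220 = 2.9264.

2.93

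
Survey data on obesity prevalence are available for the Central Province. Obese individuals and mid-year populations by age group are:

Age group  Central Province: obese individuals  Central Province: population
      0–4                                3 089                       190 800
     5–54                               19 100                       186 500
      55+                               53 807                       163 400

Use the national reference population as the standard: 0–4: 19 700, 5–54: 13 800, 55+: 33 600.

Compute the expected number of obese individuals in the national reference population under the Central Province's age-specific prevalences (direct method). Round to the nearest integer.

12797

Age-specific rates per 1 000 for the Central Province: 16.190, 102.413, 329.296.
Expected obese individuals = Σ (standard pop × age-specific rate ÷ 1 000)
= 19 700×16.190/1 000 + 13 800×102.413/1 000 + 33 600×329.296/1 000
= 318.94 + 1413.30 + 11064.35 = 12796.59.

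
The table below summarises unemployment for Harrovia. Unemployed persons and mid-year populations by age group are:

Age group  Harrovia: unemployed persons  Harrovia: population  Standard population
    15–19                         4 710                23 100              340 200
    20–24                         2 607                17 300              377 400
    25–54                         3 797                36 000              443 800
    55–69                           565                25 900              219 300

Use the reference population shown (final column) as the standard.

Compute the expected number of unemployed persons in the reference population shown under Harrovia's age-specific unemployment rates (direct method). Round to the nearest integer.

177830

Age-specific rates per 1 000 for Harrovia: 203.896, 150.694, 105.472, 21.815.
Expected unemployed persons = Σ (standard pop × age-specific rate ÷ 1 000)
= 340 200×203.896/1 000 + 377 400×150.694/1 000 + 443 800×105.472/1 000 + 219 300×21.815/1 000
= 69365.45 + 56871.78 + 46808.57 + 4783.96 = 177829.76.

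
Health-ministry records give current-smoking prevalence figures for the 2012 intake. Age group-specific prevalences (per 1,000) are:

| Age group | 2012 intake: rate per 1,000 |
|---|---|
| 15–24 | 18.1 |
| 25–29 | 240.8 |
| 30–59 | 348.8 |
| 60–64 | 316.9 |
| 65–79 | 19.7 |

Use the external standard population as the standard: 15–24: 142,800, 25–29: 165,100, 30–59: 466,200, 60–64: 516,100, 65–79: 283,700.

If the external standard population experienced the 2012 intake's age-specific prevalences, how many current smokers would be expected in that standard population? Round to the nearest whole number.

Expected current smokers = Σ (standard pop × age-specific rate ÷ 1,000)
= 142,800×18.1/1,000 + 165,100×240.8/1,000 + 466,200×348.8/1,000 + 516,100×316.9/1,000 + 283,700×19.7/1,000
= 2584.68 + 39756.08 + 162610.56 + 163552.09 + 5588.89 = 374092.30.

374092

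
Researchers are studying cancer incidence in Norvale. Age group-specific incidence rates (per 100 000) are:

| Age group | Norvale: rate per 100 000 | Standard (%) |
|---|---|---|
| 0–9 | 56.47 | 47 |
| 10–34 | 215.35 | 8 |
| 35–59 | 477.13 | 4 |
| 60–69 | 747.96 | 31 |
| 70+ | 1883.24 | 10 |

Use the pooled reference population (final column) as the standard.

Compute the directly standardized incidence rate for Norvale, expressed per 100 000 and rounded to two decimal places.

483.05

Standard weights: 0.47, 0.08, 0.04, 0.31, 0.10.
Standardized rate: 0.4700×56.47 + 0.0800×215.35 + 0.0400×477.13 + 0.3100×747.96 + 0.1000×1883.24 = 483.0457 per 100 000.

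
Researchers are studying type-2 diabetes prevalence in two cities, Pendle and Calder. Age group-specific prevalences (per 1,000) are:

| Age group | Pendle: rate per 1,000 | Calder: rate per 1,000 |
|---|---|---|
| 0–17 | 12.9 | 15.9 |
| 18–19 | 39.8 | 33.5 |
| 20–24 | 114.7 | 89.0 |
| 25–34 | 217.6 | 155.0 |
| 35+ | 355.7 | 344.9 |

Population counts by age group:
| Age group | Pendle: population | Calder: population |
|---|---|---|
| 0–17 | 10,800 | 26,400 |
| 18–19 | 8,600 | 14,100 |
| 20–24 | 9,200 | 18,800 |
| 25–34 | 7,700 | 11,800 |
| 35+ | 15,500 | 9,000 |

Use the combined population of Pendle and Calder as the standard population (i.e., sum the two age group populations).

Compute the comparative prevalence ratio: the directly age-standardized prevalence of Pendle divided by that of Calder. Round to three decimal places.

Combined standard total = 131,900; weights = 0.2820, 0.1721, 0.2123, 0.1478, 0.1857.
Pendle: 0.2820×12.9 + 0.1721×39.8 + 0.2123×114.7 + 0.1478×217.6 + 0.1857×355.7 = 133.0765 per 1,000.
Calder: 0.2820×15.9 + 0.1721×33.5 + 0.2123×89.0 + 0.1478×155.0 + 0.1857×344.9 = 116.1219 per 1,000.
Ratio = 133.0765 ÷ 116.1219 = 1.14601.

1.146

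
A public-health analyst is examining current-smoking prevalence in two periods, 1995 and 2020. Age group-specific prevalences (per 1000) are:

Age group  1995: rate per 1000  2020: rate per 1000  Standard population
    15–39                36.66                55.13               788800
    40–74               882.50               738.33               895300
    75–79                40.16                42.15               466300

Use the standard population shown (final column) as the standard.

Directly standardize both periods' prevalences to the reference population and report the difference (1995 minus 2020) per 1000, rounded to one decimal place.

52.8

Standard total = 2150400; weights = 0.3668, 0.4163, 0.2168.
1995: 0.3668×36.66 + 0.4163×882.50 + 0.2168×40.16 = 389.5769 per 1000.
2020: 0.3668×55.13 + 0.4163×738.33 + 0.2168×42.15 = 336.7596 per 1000.
Difference = 389.5769 − 336.7596 = 52.8173.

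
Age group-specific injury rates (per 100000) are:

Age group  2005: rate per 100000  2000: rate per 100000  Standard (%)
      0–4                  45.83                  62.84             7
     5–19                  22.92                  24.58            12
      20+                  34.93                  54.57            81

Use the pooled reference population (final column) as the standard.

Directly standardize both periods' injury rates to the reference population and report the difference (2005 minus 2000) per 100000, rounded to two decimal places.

-17.30

Standard weights: 0.07, 0.12, 0.81.
2005: 0.0700×45.83 + 0.1200×22.92 + 0.8100×34.93 = 34.2518 per 100000.
2000: 0.0700×62.84 + 0.1200×24.58 + 0.8100×54.57 = 51.5501 per 100000.
Difference = 34.2518 − 51.5501 = -17.2983.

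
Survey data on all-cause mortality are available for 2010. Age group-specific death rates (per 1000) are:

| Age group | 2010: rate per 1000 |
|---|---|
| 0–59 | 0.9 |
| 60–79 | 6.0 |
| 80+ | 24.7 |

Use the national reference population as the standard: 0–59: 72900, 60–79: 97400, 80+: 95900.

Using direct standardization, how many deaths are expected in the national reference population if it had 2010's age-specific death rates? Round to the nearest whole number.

3019

Expected deaths = Σ (standard pop × age-specific rate ÷ 1000)
= 72900×0.9/1000 + 97400×6.0/1000 + 95900×24.7/1000
= 65.61 + 584.40 + 2368.73 = 3018.74.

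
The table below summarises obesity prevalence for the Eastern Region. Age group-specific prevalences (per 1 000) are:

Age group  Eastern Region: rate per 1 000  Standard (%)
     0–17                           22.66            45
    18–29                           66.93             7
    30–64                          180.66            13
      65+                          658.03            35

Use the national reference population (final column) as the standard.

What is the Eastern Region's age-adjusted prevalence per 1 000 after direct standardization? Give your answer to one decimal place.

268.7

Standard weights: 0.45, 0.07, 0.13, 0.35.
Standardized rate: 0.4500×22.66 + 0.0700×66.93 + 0.1300×180.66 + 0.3500×658.03 = 268.6784 per 1 000.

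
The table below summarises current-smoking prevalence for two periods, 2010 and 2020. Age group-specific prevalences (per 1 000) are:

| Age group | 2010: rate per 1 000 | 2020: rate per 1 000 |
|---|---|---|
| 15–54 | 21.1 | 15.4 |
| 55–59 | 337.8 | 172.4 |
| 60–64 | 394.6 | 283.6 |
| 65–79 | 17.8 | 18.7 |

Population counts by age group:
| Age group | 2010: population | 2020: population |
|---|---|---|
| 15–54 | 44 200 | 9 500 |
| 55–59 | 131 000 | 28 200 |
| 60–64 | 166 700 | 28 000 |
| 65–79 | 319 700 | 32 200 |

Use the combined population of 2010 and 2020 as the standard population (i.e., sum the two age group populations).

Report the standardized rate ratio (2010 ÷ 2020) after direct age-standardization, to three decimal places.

Combined standard total = 759 500; weights = 0.0707, 0.2096, 0.2564, 0.4633.
2010: 0.0707×21.1 + 0.2096×337.8 + 0.2564×394.6 + 0.4633×17.8 = 181.7028 per 1 000.
2020: 0.0707×15.4 + 0.2096×172.4 + 0.2564×283.6 + 0.4633×18.7 = 118.5918 per 1 000.
Ratio = 181.7028 ÷ 118.5918 = 1.53217.

1.532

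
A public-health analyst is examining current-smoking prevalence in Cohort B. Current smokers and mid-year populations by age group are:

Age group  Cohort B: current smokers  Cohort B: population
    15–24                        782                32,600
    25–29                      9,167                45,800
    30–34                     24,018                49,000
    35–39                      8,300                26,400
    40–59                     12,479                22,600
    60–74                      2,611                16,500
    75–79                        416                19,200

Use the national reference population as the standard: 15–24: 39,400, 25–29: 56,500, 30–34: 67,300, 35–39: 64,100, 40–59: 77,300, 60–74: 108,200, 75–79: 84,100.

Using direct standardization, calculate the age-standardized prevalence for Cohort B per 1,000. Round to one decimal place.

Age-specific rates per 1,000 for Cohort B: 23.988, 200.153, 490.163, 314.394, 552.168, 158.242, 21.667.
Standard total = 496,900; weights = 0.0793, 0.1137, 0.1354, 0.1290, 0.1556, 0.2178, 0.1692.
Standardized rate: 0.0793×23.988 + 0.1137×200.153 + 0.1354×490.163 + 0.1290×314.394 + 0.1556×552.168 + 0.2178×158.242 + 0.1692×21.667 = 255.6269 per 1,000.

255.6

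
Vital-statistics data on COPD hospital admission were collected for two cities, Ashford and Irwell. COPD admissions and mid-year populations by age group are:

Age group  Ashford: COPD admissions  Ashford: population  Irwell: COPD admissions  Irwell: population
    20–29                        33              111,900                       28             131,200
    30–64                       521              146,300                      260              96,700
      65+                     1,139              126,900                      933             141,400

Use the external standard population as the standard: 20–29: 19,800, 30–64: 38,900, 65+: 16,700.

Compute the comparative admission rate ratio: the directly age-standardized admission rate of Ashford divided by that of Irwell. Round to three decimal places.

Age-specific rates per 10,000 for Ashford: 2.95, 35.61, 89.76.
For Irwell: 2.13, 26.89, 65.98.
Standard total = 75,400; weights = 0.2626, 0.5159, 0.2215.
Ashford: 0.2626×2.95 + 0.5159×35.61 + 0.2215×89.76 = 39.0266 per 10,000.
Irwell: 0.2626×2.13 + 0.5159×26.89 + 0.2215×65.98 = 29.0463 per 10,000.
Ratio = 39.0266 ÷ 29.0463 = 1.34360.

1.344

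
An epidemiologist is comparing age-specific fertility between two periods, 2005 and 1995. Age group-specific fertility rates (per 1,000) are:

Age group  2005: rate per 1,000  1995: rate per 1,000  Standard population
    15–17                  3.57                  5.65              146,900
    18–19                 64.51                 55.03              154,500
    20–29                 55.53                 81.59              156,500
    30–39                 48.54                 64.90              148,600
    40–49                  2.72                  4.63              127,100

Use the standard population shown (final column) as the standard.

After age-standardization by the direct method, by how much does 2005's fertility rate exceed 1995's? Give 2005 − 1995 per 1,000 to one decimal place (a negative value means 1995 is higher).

Standard total = 733,600; weights = 0.2002, 0.2106, 0.2133, 0.2026, 0.1733.
2005: 0.2002×3.57 + 0.2106×64.51 + 0.2133×55.53 + 0.2026×48.54 + 0.1733×2.72 = 36.4510 per 1,000.
1995: 0.2002×5.65 + 0.2106×55.03 + 0.2133×81.59 + 0.2026×64.90 + 0.1733×4.63 = 44.0752 per 1,000.
Difference = 36.4510 − 44.0752 = -7.6242.

-7.6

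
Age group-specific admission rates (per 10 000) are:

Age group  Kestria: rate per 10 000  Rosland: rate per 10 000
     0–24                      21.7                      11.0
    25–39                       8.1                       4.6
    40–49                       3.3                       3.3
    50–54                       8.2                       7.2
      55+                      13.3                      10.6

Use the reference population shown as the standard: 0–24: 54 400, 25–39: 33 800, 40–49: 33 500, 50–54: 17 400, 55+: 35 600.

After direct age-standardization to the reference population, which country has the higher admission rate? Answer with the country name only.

Standard total = 174 700; weights = 0.3114, 0.1935, 0.1918, 0.0996, 0.2038.
Kestria: 0.3114×21.7 + 0.1935×8.1 + 0.1918×3.3 + 0.0996×8.2 + 0.2038×13.3 = 12.4841 per 10 000.
Rosland: 0.3114×11.0 + 0.1935×4.6 + 0.1918×3.3 + 0.0996×7.2 + 0.2038×10.6 = 7.8252 per 10 000.

Kestria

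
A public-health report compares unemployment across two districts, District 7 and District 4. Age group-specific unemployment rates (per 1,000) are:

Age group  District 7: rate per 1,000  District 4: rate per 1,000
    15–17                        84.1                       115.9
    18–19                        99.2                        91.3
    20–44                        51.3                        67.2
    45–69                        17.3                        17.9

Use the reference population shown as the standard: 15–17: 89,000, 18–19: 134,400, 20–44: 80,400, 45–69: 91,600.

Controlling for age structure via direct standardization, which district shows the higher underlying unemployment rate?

District 4

Standard total = 395,400; weights = 0.2251, 0.3399, 0.2033, 0.2317.
District 7: 0.2251×84.1 + 0.3399×99.2 + 0.2033×51.3 + 0.2317×17.3 = 67.0880 per 1,000.
District 4: 0.2251×115.9 + 0.3399×91.3 + 0.2033×67.2 + 0.2317×17.9 = 74.9326 per 1,000.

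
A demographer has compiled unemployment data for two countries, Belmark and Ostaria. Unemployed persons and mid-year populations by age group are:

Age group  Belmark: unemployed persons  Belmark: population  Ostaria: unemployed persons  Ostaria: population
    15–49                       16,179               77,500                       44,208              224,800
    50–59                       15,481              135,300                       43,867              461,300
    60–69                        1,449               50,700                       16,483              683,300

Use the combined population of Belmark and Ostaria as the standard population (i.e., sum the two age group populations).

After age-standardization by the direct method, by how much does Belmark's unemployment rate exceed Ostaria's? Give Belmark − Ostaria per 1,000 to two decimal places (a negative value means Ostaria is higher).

11.31

Age-specific rates per 1,000 for Belmark: 208.761, 114.420, 28.580.
For Ostaria: 196.655, 95.094, 24.123.
Combined standard total = 1,632,900; weights = 0.1851, 0.3654, 0.4495.
Belmark: 0.1851×208.761 + 0.3654×114.420 + 0.4495×28.580 = 93.2997 per 1,000.
Ostaria: 0.1851×196.655 + 0.3654×95.094 + 0.4495×24.123 = 81.9940 per 1,000.
Difference = 93.2997 − 81.9940 = 11.3057.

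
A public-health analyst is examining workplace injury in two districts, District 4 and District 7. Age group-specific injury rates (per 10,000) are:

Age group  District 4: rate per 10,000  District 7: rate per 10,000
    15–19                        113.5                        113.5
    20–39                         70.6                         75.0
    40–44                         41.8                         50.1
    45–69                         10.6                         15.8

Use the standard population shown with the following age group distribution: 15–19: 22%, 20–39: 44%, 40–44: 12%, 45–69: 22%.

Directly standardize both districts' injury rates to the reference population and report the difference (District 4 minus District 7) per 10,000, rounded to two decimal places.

-4.08

Standard weights: 0.22, 0.44, 0.12, 0.22.
District 4: 0.2200×113.5 + 0.4400×70.6 + 0.1200×41.8 + 0.2200×10.6 = 63.3820 per 10,000.
District 7: 0.2200×113.5 + 0.4400×75.0 + 0.1200×50.1 + 0.2200×15.8 = 67.4580 per 10,000.
Difference = 63.3820 − 67.4580 = -4.0760.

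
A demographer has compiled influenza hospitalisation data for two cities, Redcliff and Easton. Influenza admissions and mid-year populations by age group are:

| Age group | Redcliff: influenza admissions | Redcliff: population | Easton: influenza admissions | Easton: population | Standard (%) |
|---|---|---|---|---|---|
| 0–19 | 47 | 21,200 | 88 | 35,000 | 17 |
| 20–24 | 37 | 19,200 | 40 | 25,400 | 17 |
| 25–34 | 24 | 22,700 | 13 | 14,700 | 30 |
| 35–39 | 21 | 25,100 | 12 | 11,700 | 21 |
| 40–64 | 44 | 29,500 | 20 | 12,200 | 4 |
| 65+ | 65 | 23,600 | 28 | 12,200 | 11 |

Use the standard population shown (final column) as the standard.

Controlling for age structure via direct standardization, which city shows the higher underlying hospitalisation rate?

Age-specific rates per 100,000 for Redcliff: 221.70, 192.71, 105.73, 83.67, 149.15, 275.42.
For Easton: 251.43, 157.48, 88.44, 102.56, 163.93, 229.51.
Standard weights: 0.17, 0.17, 0.30, 0.21, 0.04, 0.11.
Redcliff: 0.1700×221.70 + 0.1700×192.71 + 0.3000×105.73 + 0.2100×83.67 + 0.0400×149.15 + 0.1100×275.42 = 155.9996 per 100,000.
Easton: 0.1700×251.43 + 0.1700×157.48 + 0.3000×88.44 + 0.2100×102.56 + 0.0400×163.93 + 0.1100×229.51 = 149.3869 per 100,000.
The crude rates (168.44 vs 180.76) would put Easton higher, but that reflects its age composition; once standardized to a common age structure, Redcliff has the higher underlying rate.

Redcliff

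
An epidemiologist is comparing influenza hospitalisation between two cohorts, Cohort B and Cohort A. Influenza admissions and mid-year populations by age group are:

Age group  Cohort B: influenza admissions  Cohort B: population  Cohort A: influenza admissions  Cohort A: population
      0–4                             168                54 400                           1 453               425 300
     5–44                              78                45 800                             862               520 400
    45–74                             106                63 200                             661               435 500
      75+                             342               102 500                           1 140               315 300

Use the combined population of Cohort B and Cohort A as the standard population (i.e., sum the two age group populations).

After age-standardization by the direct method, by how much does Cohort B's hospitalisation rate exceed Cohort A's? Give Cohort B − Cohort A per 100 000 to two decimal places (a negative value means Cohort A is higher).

-8.57

Age-specific rates per 100 000 for Cohort B: 308.82, 170.31, 167.72, 333.66.
For Cohort A: 341.64, 165.64, 151.78, 361.56.
Combined standard total = 1 962 400; weights = 0.2444, 0.2885, 0.2541, 0.2129.
Cohort B: 0.2444×308.82 + 0.2885×170.31 + 0.2541×167.72 + 0.2129×333.66 = 238.2873 per 100 000.
Cohort A: 0.2444×341.64 + 0.2885×165.64 + 0.2541×151.78 + 0.2129×361.56 = 246.8529 per 100 000.
Difference = 238.2873 − 246.8529 = -8.5656.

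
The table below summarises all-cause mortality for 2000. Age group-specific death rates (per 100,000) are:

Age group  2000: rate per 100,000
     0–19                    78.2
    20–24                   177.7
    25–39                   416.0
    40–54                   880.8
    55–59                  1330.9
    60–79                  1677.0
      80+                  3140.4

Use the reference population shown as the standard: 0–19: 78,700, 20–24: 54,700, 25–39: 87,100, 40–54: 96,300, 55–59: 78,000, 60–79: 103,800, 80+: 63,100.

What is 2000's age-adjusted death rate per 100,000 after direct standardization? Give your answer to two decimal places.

Standard total = 561,700; weights = 0.1401, 0.0974, 0.1551, 0.1714, 0.1389, 0.1848, 0.1123.
Standardized rate: 0.1401×78.2 + 0.0974×177.7 + 0.1551×416.0 + 0.1714×880.8 + 0.1389×1330.9 + 0.1848×1677.0 + 0.1123×3140.4 = 1091.2786 per 100,000.

1091.28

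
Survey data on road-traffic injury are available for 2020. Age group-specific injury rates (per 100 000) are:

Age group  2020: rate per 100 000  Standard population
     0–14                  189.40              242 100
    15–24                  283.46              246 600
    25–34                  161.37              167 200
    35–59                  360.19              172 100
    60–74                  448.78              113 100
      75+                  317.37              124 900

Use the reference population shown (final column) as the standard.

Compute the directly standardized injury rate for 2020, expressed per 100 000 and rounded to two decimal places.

Standard total = 1 066 000; weights = 0.2271, 0.2313, 0.1568, 0.1614, 0.1061, 0.1172.
Standardized rate: 0.2271×189.40 + 0.2313×283.46 + 0.1568×161.37 + 0.1614×360.19 + 0.1061×448.78 + 0.1172×317.37 = 276.8492 per 100 000.

276.85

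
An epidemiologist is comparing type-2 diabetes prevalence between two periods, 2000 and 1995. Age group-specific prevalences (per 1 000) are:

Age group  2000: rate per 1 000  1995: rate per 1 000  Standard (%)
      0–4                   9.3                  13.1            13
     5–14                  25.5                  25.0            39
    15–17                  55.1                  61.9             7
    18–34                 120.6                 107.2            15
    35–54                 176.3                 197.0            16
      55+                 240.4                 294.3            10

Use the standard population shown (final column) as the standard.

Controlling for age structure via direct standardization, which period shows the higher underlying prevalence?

Standard weights: 0.13, 0.39, 0.07, 0.15, 0.16, 0.10.
2000: 0.1300×9.3 + 0.3900×25.5 + 0.0700×55.1 + 0.1500×120.6 + 0.1600×176.3 + 0.1000×240.4 = 85.3490 per 1 000.
1995: 0.1300×13.1 + 0.3900×25.0 + 0.0700×61.9 + 0.1500×107.2 + 0.1600×197.0 + 0.1000×294.3 = 92.8160 per 1 000.

1995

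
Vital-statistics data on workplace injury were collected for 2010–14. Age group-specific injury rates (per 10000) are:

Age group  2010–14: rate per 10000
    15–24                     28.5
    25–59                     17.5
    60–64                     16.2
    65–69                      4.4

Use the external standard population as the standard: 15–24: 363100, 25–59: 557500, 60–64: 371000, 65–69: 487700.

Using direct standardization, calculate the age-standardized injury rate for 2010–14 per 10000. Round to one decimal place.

Standard total = 1779300; weights = 0.2041, 0.3133, 0.2085, 0.2741.
Standardized rate: 0.2041×28.5 + 0.3133×17.5 + 0.2085×16.2 + 0.2741×4.4 = 15.8830 per 10000.

15.9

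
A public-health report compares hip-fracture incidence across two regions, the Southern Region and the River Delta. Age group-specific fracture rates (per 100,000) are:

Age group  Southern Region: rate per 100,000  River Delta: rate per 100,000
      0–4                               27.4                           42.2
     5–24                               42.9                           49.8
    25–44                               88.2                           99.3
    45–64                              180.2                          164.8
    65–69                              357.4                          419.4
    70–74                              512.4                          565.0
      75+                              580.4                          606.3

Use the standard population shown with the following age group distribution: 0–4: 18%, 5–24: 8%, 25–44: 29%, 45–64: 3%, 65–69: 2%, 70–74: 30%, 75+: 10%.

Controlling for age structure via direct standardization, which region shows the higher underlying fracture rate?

Standard weights: 0.18, 0.08, 0.29, 0.03, 0.02, 0.30, 0.10.
The Southern Region: 0.1800×27.4 + 0.0800×42.9 + 0.2900×88.2 + 0.0300×180.2 + 0.0200×357.4 + 0.3000×512.4 + 0.1000×580.4 = 258.2560 per 100,000.
The River Delta: 0.1800×42.2 + 0.0800×49.8 + 0.2900×99.3 + 0.0300×164.8 + 0.0200×419.4 + 0.3000×565.0 + 0.1000×606.3 = 283.8390 per 100,000.

River Delta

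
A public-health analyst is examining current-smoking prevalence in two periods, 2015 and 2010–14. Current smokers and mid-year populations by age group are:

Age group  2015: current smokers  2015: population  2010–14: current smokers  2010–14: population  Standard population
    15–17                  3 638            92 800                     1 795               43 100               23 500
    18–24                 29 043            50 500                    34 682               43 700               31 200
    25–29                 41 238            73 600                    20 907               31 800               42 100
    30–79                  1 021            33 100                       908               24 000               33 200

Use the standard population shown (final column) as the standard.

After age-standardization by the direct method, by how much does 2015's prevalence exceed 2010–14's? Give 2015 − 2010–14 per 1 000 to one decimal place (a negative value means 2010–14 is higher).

-86.1

Age-specific rates per 1 000 for 2015: 39.203, 575.109, 560.299, 30.846.
For 2010–14: 41.647, 793.638, 657.453, 37.833.
Standard total = 130 000; weights = 0.1808, 0.2400, 0.3238, 0.2554.
2015: 0.1808×39.203 + 0.2400×575.109 + 0.3238×560.299 + 0.2554×30.846 = 334.4410 per 1 000.
2010–14: 0.1808×41.647 + 0.2400×793.638 + 0.3238×657.453 + 0.2554×37.833 = 420.5774 per 1 000.
Difference = 334.4410 − 420.5774 = -86.1364.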